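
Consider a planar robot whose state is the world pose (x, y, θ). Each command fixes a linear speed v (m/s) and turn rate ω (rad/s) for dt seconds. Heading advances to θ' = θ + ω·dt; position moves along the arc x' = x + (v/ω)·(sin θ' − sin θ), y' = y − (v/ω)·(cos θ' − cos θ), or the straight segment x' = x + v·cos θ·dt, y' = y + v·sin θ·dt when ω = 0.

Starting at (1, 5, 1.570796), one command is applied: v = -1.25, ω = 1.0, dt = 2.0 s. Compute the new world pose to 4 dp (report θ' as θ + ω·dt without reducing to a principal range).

θ' = 1.5708 + 1.0·2.0 = 3.5708
R = v/ω = -1.25/1.0 = -1.2500
x' = 1 + -1.2500·(sin 3.5708 − sin 1.5708) = 2.7702
y' = 5 − -1.2500·(cos 3.5708 − cos 1.5708) = 3.8634

(2.7702, 3.8634, 3.5708)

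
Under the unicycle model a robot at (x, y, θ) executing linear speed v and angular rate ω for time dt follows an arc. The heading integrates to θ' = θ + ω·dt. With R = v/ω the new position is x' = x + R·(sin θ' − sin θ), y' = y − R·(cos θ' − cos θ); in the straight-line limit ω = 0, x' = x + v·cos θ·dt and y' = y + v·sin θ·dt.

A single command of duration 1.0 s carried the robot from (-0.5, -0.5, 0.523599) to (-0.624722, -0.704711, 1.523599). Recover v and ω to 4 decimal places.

v = -0.2500, ω = 1.0000

Δθ = 1.523599 − 0.523599 = 1.000000
ω = Δθ/dt = 1.000000/1.0 = 1.0000
R = −Δy/(cos θ' − cos θ) = -0.2500
v = R·ω = -0.2500·1.0000 = -0.2500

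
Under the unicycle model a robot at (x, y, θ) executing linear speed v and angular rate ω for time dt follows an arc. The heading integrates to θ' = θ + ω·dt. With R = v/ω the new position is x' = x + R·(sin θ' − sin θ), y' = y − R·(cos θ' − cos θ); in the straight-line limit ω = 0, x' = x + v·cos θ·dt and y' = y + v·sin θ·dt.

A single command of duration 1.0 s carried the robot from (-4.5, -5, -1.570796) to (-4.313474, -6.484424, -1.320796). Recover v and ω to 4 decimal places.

v = 1.5000, ω = 0.2500

Δθ = -1.320796 − -1.570796 = 0.250000
ω = Δθ/dt = 0.250000/1.0 = 0.2500
R = −Δy/(cos θ' − cos θ) = 6.0000
v = R·ω = 6.0000·0.2500 = 1.5000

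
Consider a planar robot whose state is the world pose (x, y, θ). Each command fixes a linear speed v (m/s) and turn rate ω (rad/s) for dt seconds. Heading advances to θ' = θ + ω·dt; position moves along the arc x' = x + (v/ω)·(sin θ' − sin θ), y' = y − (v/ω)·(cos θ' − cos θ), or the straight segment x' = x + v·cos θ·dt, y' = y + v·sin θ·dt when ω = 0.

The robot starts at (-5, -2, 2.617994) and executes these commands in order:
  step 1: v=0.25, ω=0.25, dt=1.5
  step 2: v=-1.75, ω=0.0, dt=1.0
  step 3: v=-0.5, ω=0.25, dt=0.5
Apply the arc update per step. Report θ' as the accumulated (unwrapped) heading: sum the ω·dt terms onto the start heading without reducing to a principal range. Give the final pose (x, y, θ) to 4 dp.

step 1: θ'=2.9930 (R=1.0000) → pose (-5.3519, -1.8770, 2.9930)
step 2: θ'=2.9930 (straight) → pose (-3.6212, -2.1361, 2.9930)
step 3: θ'=3.1180 (R=-2.0000) → pose (-3.3723, -2.1576, 3.1180)

(-3.3723, -2.1576, 3.1180)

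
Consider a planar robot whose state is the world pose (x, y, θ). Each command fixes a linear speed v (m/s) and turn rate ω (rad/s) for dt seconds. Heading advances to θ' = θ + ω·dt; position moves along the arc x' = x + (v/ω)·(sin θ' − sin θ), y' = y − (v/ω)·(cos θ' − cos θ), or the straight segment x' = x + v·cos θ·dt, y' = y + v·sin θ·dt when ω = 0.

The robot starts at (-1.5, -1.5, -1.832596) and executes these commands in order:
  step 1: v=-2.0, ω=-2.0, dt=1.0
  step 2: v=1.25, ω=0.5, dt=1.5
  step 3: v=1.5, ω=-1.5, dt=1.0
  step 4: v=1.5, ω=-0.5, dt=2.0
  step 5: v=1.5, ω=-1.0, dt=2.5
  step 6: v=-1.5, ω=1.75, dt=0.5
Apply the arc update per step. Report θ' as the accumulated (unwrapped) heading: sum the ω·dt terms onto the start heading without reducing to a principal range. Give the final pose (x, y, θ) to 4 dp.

(0.6301, 2.3553, -7.2076)

step 1: θ'=-3.8326 (R=1.0000) → pose (0.1032, -0.9882, -3.8326)
step 2: θ'=-3.0826 (R=2.5000) → pose (-1.6374, -0.4191, -3.0826)
step 3: θ'=-4.5826 (R=-1.0000) → pose (-2.6880, 0.4498, -4.5826)
step 4: θ'=-5.5826 (R=-3.0000) → pose (-1.6472, 3.1314, -5.5826)
step 5: θ'=-8.0826 (R=-1.5000) → pose (0.7807, 1.6448, -8.0826)
step 6: θ'=-7.2076 (R=-0.8571) → pose (0.6301, 2.3553, -7.2076)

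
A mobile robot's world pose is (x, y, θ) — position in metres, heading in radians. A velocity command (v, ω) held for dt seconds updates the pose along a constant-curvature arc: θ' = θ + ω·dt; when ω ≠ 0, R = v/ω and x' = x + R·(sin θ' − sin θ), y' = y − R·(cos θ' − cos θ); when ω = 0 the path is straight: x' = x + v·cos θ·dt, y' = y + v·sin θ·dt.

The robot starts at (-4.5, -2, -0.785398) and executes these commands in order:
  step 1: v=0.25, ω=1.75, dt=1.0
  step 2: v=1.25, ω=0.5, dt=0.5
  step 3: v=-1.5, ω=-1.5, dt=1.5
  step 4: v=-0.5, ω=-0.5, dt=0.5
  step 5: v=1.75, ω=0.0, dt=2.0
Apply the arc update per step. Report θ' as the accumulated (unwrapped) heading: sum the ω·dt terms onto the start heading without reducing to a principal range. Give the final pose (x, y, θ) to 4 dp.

step 1: θ'=0.9646 (R=0.1429) → pose (-4.2816, -1.9804, 0.9646)
step 2: θ'=1.2146 (R=2.5000) → pose (-3.9931, -1.4278, 1.2146)
step 3: θ'=-1.0354 (R=1.0000) → pose (-5.7904, -1.5893, -1.0354)
step 4: θ'=-1.2854 (R=1.0000) → pose (-5.8898, -1.3606, -1.2854)
step 5: θ'=-1.2854 (straight) → pose (-4.9045, -4.7190, -1.2854)

(-4.9045, -4.7190, -1.2854)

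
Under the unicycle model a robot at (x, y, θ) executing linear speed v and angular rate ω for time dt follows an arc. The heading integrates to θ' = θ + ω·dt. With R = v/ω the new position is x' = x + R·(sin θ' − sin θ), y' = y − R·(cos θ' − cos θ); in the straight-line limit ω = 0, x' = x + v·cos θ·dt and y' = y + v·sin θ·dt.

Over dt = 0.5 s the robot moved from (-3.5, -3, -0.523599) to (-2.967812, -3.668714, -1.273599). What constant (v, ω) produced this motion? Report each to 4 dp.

v = 1.7500, ω = -1.5000

Δθ = -1.273599 − -0.523599 = -0.750000
ω = Δθ/dt = -0.750000/0.5 = -1.5000
R = −Δy/(cos θ' − cos θ) = -1.1667
v = R·ω = -1.1667·-1.5000 = 1.7500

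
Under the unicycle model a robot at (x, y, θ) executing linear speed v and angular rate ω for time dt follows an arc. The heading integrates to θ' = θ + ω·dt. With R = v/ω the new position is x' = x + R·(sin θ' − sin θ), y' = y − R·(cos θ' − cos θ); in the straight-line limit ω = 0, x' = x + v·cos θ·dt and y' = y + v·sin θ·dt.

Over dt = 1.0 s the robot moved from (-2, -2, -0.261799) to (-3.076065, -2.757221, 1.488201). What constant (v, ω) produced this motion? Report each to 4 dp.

v = -1.5000, ω = 1.7500

Δθ = 1.488201 − -0.261799 = 1.750000
ω = Δθ/dt = 1.750000/1.0 = 1.7500
R = Δx/(sin θ' − sin θ) = -0.8571
v = R·ω = -0.8571·1.7500 = -1.5000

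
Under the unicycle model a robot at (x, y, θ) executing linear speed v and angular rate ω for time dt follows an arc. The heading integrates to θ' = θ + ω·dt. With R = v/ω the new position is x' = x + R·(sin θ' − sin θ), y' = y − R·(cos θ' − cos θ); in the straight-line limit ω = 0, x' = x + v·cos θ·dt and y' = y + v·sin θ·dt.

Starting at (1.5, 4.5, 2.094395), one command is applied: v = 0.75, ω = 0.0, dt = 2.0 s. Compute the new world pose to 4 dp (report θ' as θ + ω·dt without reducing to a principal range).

(0.7500, 5.7990, 2.0944)

θ' = 2.0944 + 0.0·2.0 = 2.0944
ω = 0 → straight: x' = 1.5 + 0.75·cos(2.0944)·2.0 = 0.7500
y' = 4.5 + 0.75·sin(2.0944)·2.0 = 5.7990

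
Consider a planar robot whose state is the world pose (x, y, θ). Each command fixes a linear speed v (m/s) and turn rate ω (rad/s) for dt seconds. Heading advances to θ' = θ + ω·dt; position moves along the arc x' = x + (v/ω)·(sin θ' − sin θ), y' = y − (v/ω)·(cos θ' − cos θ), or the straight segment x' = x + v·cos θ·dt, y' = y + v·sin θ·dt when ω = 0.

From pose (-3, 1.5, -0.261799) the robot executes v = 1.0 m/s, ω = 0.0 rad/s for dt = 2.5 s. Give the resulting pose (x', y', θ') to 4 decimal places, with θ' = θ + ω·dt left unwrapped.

θ' = -0.2618 + 0.0·2.5 = -0.2618
ω = 0 → straight: x' = -3 + 1.0·cos(-0.2618)·2.5 = -0.5852
y' = 1.5 + 1.0·sin(-0.2618)·2.5 = 0.8530

(-0.5852, 0.8530, -0.2618)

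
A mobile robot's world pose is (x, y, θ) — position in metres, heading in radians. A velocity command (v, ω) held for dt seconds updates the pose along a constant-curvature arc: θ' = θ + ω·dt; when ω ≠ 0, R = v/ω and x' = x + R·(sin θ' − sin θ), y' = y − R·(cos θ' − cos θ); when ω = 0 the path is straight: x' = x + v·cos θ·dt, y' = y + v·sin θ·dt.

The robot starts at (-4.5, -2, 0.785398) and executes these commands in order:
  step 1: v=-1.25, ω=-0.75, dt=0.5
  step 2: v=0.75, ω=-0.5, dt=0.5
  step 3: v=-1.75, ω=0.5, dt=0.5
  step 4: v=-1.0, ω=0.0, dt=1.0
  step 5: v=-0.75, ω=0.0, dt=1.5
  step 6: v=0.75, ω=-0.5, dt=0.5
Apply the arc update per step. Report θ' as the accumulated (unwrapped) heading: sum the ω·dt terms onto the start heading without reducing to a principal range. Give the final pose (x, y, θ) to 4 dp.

step 1: θ'=0.4104 (R=1.6667) → pose (-5.0136, -2.3498, 0.4104)
step 2: θ'=0.1604 (R=-1.5000) → pose (-4.6547, -2.2445, 0.1604)
step 3: θ'=0.4104 (R=-3.5000) → pose (-5.4921, -2.4902, 0.4104)
step 4: θ'=0.4104 (straight) → pose (-6.4090, -2.8891, 0.4104)
step 5: θ'=0.4104 (straight) → pose (-7.4406, -3.3380, 0.4104)
step 6: θ'=0.1604 (R=-1.5000) → pose (-7.0817, -3.2327, 0.1604)

(-7.0817, -3.2327, 0.1604)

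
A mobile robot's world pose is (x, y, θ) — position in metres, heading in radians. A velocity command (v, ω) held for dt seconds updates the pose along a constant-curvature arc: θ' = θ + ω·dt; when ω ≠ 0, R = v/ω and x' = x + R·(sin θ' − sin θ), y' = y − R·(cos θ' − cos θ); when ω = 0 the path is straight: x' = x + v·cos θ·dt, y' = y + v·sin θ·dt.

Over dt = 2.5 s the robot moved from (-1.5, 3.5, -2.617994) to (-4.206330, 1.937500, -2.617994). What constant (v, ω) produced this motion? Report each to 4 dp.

v = 1.2500, ω = 0.0000

Δθ = -2.617994 − -2.617994 = 0.000000
ω = Δθ/dt = 0.000000/2.5 = 0.0000
ω = 0 → v = (Δx·cos θ + Δy·sin θ)/dt = 1.2500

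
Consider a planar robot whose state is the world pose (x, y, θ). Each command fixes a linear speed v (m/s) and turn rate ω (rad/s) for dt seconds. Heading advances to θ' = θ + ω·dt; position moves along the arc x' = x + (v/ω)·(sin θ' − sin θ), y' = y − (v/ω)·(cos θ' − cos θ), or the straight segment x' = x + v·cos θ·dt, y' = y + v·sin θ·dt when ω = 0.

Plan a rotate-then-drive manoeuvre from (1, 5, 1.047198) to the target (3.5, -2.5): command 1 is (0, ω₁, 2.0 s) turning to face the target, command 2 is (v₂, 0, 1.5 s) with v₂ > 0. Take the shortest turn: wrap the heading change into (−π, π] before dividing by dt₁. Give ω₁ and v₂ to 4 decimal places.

ω₁ = -1.1481, v₂ = 5.2705

heading to target = atan2(-2.5−5, 3.5−1) = -1.2490
Δθ = wrap(-1.2490 − 1.0472) = -2.2962; ω₁ = Δθ/dt₁ = -1.1481
distance = √((3.5−1)² + (-2.5−5)²) = 7.9057; v₂ = distance/dt₂ = 5.2705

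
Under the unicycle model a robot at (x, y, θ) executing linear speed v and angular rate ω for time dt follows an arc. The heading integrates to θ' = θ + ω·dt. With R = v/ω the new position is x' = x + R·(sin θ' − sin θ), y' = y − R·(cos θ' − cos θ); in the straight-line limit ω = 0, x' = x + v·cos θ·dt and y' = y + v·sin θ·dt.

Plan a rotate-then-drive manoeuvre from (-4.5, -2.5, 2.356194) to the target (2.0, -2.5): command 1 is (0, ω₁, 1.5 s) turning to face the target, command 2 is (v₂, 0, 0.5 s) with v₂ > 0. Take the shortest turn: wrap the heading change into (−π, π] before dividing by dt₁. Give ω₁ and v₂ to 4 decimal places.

heading to target = atan2(-2.5−-2.5, 2−-4.5) = 0.0000
Δθ = wrap(0.0000 − 2.3562) = -2.3562; ω₁ = Δθ/dt₁ = -1.5708
distance = √((2−-4.5)² + (-2.5−-2.5)²) = 6.5000; v₂ = distance/dt₂ = 13.0000

ω₁ = -1.5708, v₂ = 13.0000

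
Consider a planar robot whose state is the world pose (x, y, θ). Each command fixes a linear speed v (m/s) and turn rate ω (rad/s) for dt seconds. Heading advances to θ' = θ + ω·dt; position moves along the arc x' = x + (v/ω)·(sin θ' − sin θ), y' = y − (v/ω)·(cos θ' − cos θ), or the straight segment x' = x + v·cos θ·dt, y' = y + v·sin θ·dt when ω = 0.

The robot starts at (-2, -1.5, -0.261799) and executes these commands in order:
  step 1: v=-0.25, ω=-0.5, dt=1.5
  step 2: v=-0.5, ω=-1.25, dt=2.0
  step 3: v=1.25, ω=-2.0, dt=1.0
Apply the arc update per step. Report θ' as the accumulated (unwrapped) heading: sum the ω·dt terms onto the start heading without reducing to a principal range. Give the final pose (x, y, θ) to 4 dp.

(-2.0202, 0.3336, -5.5118)

step 1: θ'=-1.0118 (R=0.5000) → pose (-2.2945, -1.2822, -1.0118)
step 2: θ'=-3.5118 (R=0.4000) → pose (-1.8106, -0.6972, -3.5118)
step 3: θ'=-5.5118 (R=-0.6250) → pose (-2.0202, 0.3336, -5.5118)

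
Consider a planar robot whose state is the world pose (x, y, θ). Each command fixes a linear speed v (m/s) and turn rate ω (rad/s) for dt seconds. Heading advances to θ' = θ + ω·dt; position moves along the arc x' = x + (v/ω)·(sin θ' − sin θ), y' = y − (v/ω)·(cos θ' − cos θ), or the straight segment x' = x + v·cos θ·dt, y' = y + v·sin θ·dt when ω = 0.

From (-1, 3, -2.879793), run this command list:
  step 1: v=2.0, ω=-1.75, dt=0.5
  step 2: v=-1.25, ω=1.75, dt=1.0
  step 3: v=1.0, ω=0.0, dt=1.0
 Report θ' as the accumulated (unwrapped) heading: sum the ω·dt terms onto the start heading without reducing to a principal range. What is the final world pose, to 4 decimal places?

(-1.3149, 2.5458, -2.0048)

step 1: θ'=-3.7548 (R=-1.1429) → pose (-1.9535, 3.1693, -3.7548)
step 2: θ'=-2.0048 (R=-0.7143) → pose (-0.8944, 3.4531, -2.0048)
step 3: θ'=-2.0048 (straight) → pose (-1.3149, 2.5458, -2.0048)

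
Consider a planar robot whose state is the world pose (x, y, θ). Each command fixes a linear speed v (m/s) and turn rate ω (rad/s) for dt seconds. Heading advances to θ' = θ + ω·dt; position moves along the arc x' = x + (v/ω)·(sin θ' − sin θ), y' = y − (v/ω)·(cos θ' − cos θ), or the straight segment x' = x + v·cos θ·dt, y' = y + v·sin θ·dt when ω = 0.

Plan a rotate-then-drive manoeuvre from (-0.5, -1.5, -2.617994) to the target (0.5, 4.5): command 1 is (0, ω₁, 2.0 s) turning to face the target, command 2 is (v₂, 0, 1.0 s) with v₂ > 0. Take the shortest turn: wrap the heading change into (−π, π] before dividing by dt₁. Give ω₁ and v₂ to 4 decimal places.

heading to target = atan2(4.5−-1.5, 0.5−-0.5) = 1.4056
Δθ = wrap(1.4056 − -2.6180) = -2.2595; ω₁ = Δθ/dt₁ = -1.1298
distance = √((0.5−-0.5)² + (4.5−-1.5)²) = 6.0828; v₂ = distance/dt₂ = 6.0828

ω₁ = -1.1298, v₂ = 6.0828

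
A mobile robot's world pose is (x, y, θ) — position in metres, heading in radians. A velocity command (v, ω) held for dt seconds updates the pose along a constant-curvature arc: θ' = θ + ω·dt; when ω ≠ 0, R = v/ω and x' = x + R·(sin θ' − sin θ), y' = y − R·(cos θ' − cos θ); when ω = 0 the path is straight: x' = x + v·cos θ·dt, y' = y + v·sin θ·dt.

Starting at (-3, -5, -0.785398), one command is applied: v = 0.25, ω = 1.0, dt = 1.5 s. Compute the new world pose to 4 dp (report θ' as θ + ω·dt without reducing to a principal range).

(-2.6594, -5.0121, 0.7146)

θ' = -0.7854 + 1.0·1.5 = 0.7146
R = v/ω = 0.25/1.0 = 0.2500
x' = -3 + 0.2500·(sin 0.7146 − sin -0.7854) = -2.6594
y' = -5 − 0.2500·(cos 0.7146 − cos -0.7854) = -5.0121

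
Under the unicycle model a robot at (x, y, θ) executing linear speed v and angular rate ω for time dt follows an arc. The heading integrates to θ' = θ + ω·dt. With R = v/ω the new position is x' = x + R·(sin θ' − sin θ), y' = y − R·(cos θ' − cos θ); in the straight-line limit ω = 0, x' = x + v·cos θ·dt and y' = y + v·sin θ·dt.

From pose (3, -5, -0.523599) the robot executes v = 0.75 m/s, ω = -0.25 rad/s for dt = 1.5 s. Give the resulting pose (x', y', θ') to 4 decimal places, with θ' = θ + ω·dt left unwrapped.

θ' = -0.5236 + -0.25·1.5 = -0.8986
R = v/ω = 0.75/-0.25 = -3.0000
x' = 3 + -3.0000·(sin -0.8986 − sin -0.5236) = 3.8474
y' = -5 − -3.0000·(cos -0.8986 − cos -0.5236) = -5.7300

(3.8474, -5.7300, -0.8986)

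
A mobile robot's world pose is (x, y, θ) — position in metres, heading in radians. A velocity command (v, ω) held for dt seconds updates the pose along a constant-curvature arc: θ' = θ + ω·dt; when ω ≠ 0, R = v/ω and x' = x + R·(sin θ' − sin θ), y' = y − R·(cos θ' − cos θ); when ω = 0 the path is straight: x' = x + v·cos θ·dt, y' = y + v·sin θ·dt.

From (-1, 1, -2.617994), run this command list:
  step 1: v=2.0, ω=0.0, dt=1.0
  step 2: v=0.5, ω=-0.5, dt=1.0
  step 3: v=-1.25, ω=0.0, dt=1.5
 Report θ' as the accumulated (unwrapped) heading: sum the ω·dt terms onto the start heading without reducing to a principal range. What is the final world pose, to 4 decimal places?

(-1.3340, -0.0895, -3.1180)

step 1: θ'=-2.6180 (straight) → pose (-2.7321, 0.0000, -2.6180)
step 2: θ'=-3.1180 (R=-1.0000) → pose (-3.2085, -0.1337, -3.1180)
step 3: θ'=-3.1180 (straight) → pose (-1.3340, -0.0895, -3.1180)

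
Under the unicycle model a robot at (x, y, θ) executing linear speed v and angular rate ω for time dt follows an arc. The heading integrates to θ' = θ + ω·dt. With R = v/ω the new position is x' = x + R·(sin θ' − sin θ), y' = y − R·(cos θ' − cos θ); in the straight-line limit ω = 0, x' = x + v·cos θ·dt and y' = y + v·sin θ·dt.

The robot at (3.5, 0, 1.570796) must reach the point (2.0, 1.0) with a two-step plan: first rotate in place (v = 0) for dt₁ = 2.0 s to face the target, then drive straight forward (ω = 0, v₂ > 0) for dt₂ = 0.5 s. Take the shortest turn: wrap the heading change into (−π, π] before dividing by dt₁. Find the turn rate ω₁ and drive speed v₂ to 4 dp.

heading to target = atan2(1−0, 2−3.5) = 2.5536
Δθ = wrap(2.5536 − 1.5708) = 0.9828; ω₁ = Δθ/dt₁ = 0.4914
distance = √((2−3.5)² + (1−0)²) = 1.8028; v₂ = distance/dt₂ = 3.6056

ω₁ = 0.4914, v₂ = 3.6056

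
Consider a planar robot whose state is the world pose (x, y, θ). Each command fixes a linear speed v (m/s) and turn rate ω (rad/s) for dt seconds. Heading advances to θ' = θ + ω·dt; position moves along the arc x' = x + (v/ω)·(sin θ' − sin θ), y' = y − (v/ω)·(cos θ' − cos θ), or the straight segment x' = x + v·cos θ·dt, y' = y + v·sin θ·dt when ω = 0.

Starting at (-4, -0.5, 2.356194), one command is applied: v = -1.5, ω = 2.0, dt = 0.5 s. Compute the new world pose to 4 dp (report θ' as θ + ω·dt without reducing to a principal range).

(-3.3100, -0.7025, 3.3562)

θ' = 2.3562 + 2.0·0.5 = 3.3562
R = v/ω = -1.5/2.0 = -0.7500
x' = -4 + -0.7500·(sin 3.3562 − sin 2.3562) = -3.3100
y' = -0.5 − -0.7500·(cos 3.3562 − cos 2.3562) = -0.7025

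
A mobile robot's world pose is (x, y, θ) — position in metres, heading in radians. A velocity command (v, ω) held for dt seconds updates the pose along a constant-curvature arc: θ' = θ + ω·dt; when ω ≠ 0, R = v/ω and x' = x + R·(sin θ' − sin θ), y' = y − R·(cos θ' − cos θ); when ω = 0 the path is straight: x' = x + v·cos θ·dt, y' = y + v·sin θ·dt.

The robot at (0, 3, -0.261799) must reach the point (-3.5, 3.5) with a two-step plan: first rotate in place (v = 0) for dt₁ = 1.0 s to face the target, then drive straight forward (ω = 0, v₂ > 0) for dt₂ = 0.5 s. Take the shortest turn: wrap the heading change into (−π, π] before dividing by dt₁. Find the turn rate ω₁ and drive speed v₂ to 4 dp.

ω₁ = -3.0217, v₂ = 7.0711

heading to target = atan2(3.5−3, -3.5−0) = 2.9997
Δθ = wrap(2.9997 − -0.2618) = -3.0217; ω₁ = Δθ/dt₁ = -3.0217
distance = √((-3.5−0)² + (3.5−3)²) = 3.5355; v₂ = distance/dt₂ = 7.0711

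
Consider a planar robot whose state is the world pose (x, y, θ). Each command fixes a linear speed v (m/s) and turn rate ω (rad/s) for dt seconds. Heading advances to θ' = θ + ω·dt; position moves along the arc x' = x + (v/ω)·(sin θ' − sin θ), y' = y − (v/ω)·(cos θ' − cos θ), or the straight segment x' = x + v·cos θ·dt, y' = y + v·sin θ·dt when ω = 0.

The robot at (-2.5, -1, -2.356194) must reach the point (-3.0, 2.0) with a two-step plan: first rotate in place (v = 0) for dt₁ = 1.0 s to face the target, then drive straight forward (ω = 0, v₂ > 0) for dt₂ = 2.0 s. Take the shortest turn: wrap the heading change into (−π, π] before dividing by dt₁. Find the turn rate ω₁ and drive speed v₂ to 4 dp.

heading to target = atan2(2−-1, -3−-2.5) = 1.7359
Δθ = wrap(1.7359 − -2.3562) = -2.1910; ω₁ = Δθ/dt₁ = -2.1910
distance = √((-3−-2.5)² + (2−-1)²) = 3.0414; v₂ = distance/dt₂ = 1.5207

ω₁ = -2.1910, v₂ = 1.5207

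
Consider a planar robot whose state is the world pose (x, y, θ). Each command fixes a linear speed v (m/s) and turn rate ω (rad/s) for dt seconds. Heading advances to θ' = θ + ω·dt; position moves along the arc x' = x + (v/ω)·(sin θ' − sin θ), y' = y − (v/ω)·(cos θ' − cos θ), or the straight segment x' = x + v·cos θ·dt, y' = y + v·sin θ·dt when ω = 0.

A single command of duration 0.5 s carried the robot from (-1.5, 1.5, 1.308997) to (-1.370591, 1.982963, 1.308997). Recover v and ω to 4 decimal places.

Δθ = 1.308997 − 1.308997 = 0.000000
ω = Δθ/dt = 0.000000/0.5 = 0.0000
ω = 0 → v = (Δx·cos θ + Δy·sin θ)/dt = 1.0000

v = 1.0000, ω = 0.0000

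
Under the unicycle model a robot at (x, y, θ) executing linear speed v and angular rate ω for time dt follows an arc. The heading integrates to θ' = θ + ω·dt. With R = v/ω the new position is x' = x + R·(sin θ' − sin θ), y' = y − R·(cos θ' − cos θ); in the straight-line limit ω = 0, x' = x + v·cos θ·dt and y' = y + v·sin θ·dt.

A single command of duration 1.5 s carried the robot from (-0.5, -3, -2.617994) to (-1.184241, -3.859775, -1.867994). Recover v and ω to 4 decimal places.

Δθ = -1.867994 − -2.617994 = 0.750000
ω = Δθ/dt = 0.750000/1.5 = 0.5000
R = −Δy/(cos θ' − cos θ) = 1.5000
v = R·ω = 1.5000·0.5000 = 0.7500

v = 0.7500, ω = 0.5000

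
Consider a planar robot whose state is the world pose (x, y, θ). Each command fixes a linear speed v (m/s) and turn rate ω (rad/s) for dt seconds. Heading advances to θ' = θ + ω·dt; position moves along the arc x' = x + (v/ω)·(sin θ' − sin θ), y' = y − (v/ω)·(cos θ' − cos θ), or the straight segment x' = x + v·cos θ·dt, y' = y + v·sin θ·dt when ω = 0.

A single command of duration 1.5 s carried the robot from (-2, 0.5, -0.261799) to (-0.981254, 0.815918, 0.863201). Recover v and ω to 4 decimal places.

Δθ = 0.863201 − -0.261799 = 1.125000
ω = Δθ/dt = 1.125000/1.5 = 0.7500
R = Δx/(sin θ' − sin θ) = 1.0000
v = R·ω = 1.0000·0.7500 = 0.7500

v = 0.7500, ω = 0.7500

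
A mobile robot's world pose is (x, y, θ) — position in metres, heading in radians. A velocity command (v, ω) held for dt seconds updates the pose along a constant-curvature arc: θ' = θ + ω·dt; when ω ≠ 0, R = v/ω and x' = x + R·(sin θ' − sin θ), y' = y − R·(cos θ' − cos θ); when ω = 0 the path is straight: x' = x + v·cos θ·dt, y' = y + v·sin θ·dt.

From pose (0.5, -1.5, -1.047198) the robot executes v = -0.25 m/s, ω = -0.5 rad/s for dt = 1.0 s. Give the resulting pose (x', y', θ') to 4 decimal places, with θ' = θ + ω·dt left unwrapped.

θ' = -1.0472 + -0.5·1.0 = -1.5472
R = v/ω = -0.25/-0.5 = 0.5000
x' = 0.5 + 0.5000·(sin -1.5472 − sin -1.0472) = 0.4332
y' = -1.5 − 0.5000·(cos -1.5472 − cos -1.0472) = -1.2618

(0.4332, -1.2618, -1.5472)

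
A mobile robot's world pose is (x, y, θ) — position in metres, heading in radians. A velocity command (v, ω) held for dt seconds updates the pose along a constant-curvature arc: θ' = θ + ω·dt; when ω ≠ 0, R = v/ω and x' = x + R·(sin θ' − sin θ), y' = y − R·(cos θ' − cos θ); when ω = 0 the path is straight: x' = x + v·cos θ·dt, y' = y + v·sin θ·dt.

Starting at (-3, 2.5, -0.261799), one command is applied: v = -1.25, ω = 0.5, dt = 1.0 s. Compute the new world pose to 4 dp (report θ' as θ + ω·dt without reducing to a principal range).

θ' = -0.2618 + 0.5·1.0 = 0.2382
R = v/ω = -1.25/0.5 = -2.5000
x' = -3 + -2.5000·(sin 0.2382 − sin -0.2618) = -4.2369
y' = 2.5 − -2.5000·(cos 0.2382 − cos -0.2618) = 2.5146

(-4.2369, 2.5146, 0.2382)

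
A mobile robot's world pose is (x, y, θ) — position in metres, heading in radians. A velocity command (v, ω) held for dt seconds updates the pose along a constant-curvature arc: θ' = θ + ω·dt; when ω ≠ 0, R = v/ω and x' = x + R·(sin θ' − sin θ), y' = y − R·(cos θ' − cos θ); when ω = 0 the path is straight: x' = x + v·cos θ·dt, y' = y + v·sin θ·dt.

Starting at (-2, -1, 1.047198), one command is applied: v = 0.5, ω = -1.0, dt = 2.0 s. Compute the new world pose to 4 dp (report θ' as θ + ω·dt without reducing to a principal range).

(-1.1595, -0.9603, -0.9528)

θ' = 1.0472 + -1.0·2.0 = -0.9528
R = v/ω = 0.5/-1.0 = -0.5000
x' = -2 + -0.5000·(sin -0.9528 − sin 1.0472) = -1.1595
y' = -1 − -0.5000·(cos -0.9528 − cos 1.0472) = -0.9603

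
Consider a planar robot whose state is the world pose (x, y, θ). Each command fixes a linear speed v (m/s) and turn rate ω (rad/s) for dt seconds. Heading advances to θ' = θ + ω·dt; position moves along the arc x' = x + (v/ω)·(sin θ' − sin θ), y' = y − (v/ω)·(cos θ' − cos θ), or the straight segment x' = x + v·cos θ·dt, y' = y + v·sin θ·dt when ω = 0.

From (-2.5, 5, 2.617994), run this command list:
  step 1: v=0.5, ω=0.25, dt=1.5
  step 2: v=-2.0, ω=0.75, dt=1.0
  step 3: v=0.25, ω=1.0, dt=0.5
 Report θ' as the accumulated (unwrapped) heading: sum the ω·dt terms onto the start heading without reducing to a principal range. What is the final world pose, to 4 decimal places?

(-1.3818, 5.5914, 4.2430)

step 1: θ'=2.9930 (R=2.0000) → pose (-3.2039, 5.2459, 2.9930)
step 2: θ'=3.7430 (R=-2.6667) → pose (-1.3003, 5.6844, 3.7430)
step 3: θ'=4.2430 (R=0.2500) → pose (-1.3818, 5.5914, 4.2430)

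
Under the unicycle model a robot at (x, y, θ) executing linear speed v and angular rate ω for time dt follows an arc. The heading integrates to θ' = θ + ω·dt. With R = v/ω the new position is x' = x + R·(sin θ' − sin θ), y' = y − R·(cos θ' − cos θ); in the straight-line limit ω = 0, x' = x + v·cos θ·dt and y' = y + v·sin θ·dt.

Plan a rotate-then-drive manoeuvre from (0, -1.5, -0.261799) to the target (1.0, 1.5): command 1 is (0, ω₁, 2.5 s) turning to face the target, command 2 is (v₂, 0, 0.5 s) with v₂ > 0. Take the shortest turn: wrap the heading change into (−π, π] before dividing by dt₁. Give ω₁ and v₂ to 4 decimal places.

ω₁ = 0.6043, v₂ = 6.3246

heading to target = atan2(1.5−-1.5, 1−0) = 1.2490
Δθ = wrap(1.2490 − -0.2618) = 1.5108; ω₁ = Δθ/dt₁ = 0.6043
distance = √((1−0)² + (1.5−-1.5)²) = 3.1623; v₂ = distance/dt₂ = 6.3246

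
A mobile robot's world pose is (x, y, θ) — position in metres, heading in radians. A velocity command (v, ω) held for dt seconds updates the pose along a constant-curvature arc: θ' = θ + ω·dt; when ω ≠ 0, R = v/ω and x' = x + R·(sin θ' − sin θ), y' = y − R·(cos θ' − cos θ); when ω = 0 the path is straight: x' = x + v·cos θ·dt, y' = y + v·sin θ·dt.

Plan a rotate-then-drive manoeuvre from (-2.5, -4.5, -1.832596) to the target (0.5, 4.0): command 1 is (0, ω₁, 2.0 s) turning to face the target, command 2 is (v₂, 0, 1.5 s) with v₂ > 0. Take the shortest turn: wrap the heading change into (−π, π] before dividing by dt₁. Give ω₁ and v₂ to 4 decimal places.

heading to target = atan2(4−-4.5, 0.5−-2.5) = 1.2315
Δθ = wrap(1.2315 − -1.8326) = 3.0641; ω₁ = Δθ/dt₁ = 1.5320
distance = √((0.5−-2.5)² + (4−-4.5)²) = 9.0139; v₂ = distance/dt₂ = 6.0093

ω₁ = 1.5320, v₂ = 6.0093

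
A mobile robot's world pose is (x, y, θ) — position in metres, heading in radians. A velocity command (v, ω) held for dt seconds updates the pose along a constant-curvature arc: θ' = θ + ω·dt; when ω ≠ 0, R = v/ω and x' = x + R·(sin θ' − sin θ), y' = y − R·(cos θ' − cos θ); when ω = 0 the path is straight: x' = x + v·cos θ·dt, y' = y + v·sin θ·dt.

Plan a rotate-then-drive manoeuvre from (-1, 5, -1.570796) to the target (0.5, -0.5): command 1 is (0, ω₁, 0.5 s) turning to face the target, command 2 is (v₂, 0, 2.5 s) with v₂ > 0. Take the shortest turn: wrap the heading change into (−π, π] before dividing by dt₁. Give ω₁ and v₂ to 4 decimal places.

ω₁ = 0.5325, v₂ = 2.2804

heading to target = atan2(-0.5−5, 0.5−-1) = -1.3045
Δθ = wrap(-1.3045 − -1.5708) = 0.2663; ω₁ = Δθ/dt₁ = 0.5325
distance = √((0.5−-1)² + (-0.5−5)²) = 5.7009; v₂ = distance/dt₂ = 2.2804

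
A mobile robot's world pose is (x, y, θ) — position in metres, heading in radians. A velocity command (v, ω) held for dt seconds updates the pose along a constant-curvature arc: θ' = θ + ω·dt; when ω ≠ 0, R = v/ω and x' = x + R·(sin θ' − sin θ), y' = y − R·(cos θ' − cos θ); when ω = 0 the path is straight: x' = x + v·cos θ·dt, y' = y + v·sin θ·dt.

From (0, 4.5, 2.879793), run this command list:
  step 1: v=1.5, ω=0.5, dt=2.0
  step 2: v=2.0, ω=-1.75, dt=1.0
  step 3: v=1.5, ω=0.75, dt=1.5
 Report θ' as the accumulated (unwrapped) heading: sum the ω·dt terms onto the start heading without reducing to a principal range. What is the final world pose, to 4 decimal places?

step 1: θ'=3.8798 (R=3.0000) → pose (-2.7953, 3.8213, 3.8798)
step 2: θ'=2.1298 (R=-1.1429) → pose (-4.5333, 4.0605, 2.1298)
step 3: θ'=3.2548 (R=2.0000) → pose (-6.4548, 4.9870, 3.2548)

(-6.4548, 4.9870, 3.2548)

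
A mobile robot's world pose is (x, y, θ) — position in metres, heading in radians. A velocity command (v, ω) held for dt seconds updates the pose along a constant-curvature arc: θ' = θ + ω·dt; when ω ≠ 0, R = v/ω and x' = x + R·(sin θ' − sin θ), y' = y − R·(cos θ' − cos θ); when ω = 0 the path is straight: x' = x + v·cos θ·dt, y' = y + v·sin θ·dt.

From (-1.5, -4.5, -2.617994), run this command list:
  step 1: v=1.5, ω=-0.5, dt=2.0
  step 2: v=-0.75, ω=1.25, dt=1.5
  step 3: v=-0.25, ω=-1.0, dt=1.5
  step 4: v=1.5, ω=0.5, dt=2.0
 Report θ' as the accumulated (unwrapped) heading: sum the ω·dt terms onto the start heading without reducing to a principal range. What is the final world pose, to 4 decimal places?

(-5.8889, -5.0481, -2.2430)

step 1: θ'=-3.6180 (R=-3.0000) → pose (-4.3758, -4.5679, -3.6180)
step 2: θ'=-1.7430 (R=-0.6000) → pose (-3.5095, -4.1375, -1.7430)
step 3: θ'=-3.2430 (R=0.2500) → pose (-3.2379, -3.9316, -3.2430)
step 4: θ'=-2.2430 (R=3.0000) → pose (-5.8889, -5.0481, -2.2430)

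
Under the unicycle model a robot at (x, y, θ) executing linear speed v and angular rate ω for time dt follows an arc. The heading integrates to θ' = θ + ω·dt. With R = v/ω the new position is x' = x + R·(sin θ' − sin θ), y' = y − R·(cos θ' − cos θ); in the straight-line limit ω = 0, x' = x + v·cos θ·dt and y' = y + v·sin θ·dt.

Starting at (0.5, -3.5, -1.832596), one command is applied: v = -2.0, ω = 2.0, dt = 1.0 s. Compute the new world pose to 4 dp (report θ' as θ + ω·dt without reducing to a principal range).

(-0.6325, -2.2552, 0.1674)

θ' = -1.8326 + 2.0·1.0 = 0.1674
R = v/ω = -2.0/2.0 = -1.0000
x' = 0.5 + -1.0000·(sin 0.1674 − sin -1.8326) = -0.6325
y' = -3.5 − -1.0000·(cos 0.1674 − cos -1.8326) = -2.2552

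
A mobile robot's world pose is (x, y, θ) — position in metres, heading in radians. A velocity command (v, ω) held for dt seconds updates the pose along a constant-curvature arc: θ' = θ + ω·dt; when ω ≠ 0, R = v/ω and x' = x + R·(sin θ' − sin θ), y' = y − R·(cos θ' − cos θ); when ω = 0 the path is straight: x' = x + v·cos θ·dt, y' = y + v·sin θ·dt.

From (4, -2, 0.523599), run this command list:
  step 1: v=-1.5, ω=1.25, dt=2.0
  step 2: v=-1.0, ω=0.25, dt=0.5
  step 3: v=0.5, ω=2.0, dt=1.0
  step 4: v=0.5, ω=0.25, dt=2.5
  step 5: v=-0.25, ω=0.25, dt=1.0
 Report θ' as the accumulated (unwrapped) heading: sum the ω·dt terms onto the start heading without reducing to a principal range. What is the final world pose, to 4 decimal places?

(5.3388, -5.4215, 6.0236)

step 1: θ'=3.0236 (R=-1.2000) → pose (4.4587, -4.2309, 3.0236)
step 2: θ'=3.1486 (R=-4.0000) → pose (4.9576, -4.2586, 3.1486)
step 3: θ'=5.1486 (R=0.2500) → pose (4.7328, -4.6142, 5.1486)
step 4: θ'=5.7736 (R=2.0000) → pose (5.5699, -5.5151, 5.7736)
step 5: θ'=6.0236 (R=-1.0000) → pose (5.3388, -5.4215, 6.0236)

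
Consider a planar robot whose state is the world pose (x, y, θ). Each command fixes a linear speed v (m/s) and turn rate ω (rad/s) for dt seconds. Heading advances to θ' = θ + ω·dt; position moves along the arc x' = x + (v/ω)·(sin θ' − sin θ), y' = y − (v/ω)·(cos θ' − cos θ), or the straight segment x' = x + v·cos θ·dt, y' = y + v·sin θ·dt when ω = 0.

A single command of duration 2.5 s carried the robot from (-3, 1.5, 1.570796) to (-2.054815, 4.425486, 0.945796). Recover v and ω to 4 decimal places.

Δθ = 0.945796 − 1.570796 = -0.625000
ω = Δθ/dt = -0.625000/2.5 = -0.2500
R = −Δy/(cos θ' − cos θ) = -5.0000
v = R·ω = -5.0000·-0.2500 = 1.2500

v = 1.2500, ω = -0.2500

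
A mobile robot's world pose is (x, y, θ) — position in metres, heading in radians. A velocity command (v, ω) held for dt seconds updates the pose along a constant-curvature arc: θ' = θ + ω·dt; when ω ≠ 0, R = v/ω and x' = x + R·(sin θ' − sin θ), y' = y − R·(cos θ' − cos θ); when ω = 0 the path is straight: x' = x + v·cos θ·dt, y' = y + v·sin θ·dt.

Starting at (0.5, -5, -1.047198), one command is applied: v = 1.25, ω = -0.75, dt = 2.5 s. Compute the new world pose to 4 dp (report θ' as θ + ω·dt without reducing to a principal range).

θ' = -1.0472 + -0.75·2.5 = -2.9222
R = v/ω = 1.25/-0.75 = -1.6667
x' = 0.5 + -1.6667·(sin -2.9222 − sin -1.0472) = -0.5806
y' = -5 − -1.6667·(cos -2.9222 − cos -1.0472) = -7.4600

(-0.5806, -7.4600, -2.9222)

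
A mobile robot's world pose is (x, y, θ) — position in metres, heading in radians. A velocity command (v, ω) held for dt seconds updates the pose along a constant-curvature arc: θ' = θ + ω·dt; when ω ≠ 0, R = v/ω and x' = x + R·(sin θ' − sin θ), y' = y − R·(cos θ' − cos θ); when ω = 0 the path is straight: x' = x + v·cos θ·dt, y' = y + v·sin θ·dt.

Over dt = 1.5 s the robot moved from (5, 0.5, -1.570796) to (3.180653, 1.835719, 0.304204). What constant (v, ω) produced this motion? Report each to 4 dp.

Δθ = 0.304204 − -1.570796 = 1.875000
ω = Δθ/dt = 1.875000/1.5 = 1.2500
R = Δx/(sin θ' − sin θ) = -1.4000
v = R·ω = -1.4000·1.2500 = -1.7500

v = -1.7500, ω = 1.2500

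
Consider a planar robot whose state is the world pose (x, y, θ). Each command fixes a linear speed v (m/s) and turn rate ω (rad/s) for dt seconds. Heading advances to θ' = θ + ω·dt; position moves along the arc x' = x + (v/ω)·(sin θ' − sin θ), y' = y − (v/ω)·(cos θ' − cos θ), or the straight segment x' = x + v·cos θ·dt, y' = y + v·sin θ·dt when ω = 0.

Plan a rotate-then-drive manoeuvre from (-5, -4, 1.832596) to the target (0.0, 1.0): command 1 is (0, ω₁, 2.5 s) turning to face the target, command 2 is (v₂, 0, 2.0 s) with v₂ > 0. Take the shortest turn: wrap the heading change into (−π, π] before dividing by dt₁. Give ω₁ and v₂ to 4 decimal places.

ω₁ = -0.4189, v₂ = 3.5355

heading to target = atan2(1−-4, 0−-5) = 0.7854
Δθ = wrap(0.7854 − 1.8326) = -1.0472; ω₁ = Δθ/dt₁ = -0.4189
distance = √((0−-5)² + (1−-4)²) = 7.0711; v₂ = distance/dt₂ = 3.5355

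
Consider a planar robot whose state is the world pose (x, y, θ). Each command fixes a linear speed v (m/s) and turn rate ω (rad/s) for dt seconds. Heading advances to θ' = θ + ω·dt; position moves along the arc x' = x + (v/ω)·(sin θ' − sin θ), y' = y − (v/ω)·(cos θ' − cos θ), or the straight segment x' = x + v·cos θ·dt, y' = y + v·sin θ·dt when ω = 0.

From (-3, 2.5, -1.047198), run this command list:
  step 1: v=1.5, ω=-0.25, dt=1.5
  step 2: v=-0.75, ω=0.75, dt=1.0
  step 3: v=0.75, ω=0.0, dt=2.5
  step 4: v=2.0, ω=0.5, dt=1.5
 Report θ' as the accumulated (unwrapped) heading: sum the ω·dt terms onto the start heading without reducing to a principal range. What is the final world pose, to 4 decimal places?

(1.6403, -1.0029, 0.0778)

step 1: θ'=-1.4222 (R=-6.0000) → pose (-2.2623, 0.3883, -1.4222)
step 2: θ'=-0.6722 (R=-1.0000) → pose (-2.6285, 1.0227, -0.6722)
step 3: θ'=-0.6722 (straight) → pose (-1.1614, -0.1449, -0.6722)
step 4: θ'=0.0778 (R=4.0000) → pose (1.6403, -1.0029, 0.0778)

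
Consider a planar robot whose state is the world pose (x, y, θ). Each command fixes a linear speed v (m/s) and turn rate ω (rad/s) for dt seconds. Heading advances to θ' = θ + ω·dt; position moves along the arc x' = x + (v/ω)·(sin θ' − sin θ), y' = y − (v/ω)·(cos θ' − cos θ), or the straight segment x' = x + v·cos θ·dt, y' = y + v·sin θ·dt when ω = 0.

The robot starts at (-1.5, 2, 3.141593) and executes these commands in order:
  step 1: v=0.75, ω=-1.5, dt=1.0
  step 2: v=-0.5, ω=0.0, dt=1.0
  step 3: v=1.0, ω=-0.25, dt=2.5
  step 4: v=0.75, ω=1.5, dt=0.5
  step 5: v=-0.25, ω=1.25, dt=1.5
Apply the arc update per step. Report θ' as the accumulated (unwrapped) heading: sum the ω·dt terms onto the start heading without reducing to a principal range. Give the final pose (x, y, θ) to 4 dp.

(-1.0173, 4.5777, 3.6416)

step 1: θ'=1.6416 (R=-0.5000) → pose (-1.9987, 2.4646, 1.6416)
step 2: θ'=1.6416 (straight) → pose (-1.9634, 1.9659, 1.6416)
step 3: θ'=1.0166 (R=-4.0000) → pose (-1.3747, 4.3539, 1.0166)
step 4: θ'=1.7666 (R=0.5000) → pose (-1.3094, 4.7143, 1.7666)
step 5: θ'=3.6416 (R=-0.2000) → pose (-1.0173, 4.5777, 3.6416)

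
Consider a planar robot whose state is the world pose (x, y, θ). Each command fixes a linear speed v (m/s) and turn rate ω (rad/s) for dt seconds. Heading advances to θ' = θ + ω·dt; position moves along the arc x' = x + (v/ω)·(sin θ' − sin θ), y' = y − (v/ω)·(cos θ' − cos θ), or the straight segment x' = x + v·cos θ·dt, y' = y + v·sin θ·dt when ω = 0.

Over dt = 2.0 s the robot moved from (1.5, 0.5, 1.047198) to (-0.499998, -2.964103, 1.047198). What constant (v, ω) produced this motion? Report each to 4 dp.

v = -2.0000, ω = 0.0000

Δθ = 1.047198 − 1.047198 = 0.000000
ω = Δθ/dt = 0.000000/2.0 = 0.0000
ω = 0 → v = (Δx·cos θ + Δy·sin θ)/dt = -2.0000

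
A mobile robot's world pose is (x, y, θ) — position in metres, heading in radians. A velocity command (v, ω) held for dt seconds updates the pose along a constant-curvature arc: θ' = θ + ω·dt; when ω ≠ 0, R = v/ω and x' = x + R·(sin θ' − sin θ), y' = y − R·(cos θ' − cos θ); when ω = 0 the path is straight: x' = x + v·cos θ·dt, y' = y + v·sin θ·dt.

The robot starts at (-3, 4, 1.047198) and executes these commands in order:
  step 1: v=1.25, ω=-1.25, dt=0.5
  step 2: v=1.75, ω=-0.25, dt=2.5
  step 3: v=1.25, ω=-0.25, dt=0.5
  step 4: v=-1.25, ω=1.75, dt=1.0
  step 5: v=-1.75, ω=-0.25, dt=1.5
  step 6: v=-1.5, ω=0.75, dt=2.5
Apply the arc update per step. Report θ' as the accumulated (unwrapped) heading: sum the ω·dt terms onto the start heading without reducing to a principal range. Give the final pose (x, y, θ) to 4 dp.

(1.8370, -1.2666, 2.9222)

step 1: θ'=0.4222 (R=-1.0000) → pose (-2.5437, 4.4122, 0.4222)
step 2: θ'=-0.2028 (R=-7.0000) → pose (1.7345, 4.8834, -0.2028)
step 3: θ'=-0.3278 (R=-5.0000) → pose (2.3373, 4.7196, -0.3278)
step 4: θ'=1.4222 (R=-0.7143) → pose (1.4009, 4.1491, 1.4222)
step 5: θ'=1.0472 (R=7.0000) → pose (0.5402, 1.6855, 1.0472)
step 6: θ'=2.9222 (R=-2.0000) → pose (1.8370, -1.2666, 2.9222)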